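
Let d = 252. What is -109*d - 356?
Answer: -27824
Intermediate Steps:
-109*d - 356 = -109*252 - 356 = -27468 - 356 = -27824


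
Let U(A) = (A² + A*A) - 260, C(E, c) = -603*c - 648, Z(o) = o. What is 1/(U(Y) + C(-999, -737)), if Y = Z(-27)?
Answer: 1/444961 ≈ 2.2474e-6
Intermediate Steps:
Y = -27
C(E, c) = -648 - 603*c
U(A) = -260 + 2*A² (U(A) = (A² + A²) - 260 = 2*A² - 260 = -260 + 2*A²)
1/(U(Y) + C(-999, -737)) = 1/((-260 + 2*(-27)²) + (-648 - 603*(-737))) = 1/((-260 + 2*729) + (-648 + 444411)) = 1/((-260 + 1458) + 443763) = 1/(1198 + 443763) = 1/444961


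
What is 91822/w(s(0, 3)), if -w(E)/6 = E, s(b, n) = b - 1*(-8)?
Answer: -45911/24 ≈ -1913.0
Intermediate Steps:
s(b, n) = 8 + b (s(b, n) = b + 8 = 8 + b)
w(E) = -6*E
91822/w(s(0, 3)) = 91822/((-6*(8 + 0))) = 91822/((-6*8)) = 91822/(-48) = 91822*(-1/48) = -45911/24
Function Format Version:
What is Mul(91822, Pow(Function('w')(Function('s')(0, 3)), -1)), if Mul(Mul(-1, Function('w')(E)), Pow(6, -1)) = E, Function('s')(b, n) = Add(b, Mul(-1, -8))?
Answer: Rational(-45911, 24) ≈ -1913.0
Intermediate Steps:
Function('s')(b, n) = Add(8, b) (Function('s')(b, n) = Add(b, 8) = Add(8, b))
Function('w')(E) = Mul(-6, E)
Mul(91822, Pow(Function('w')(Function('s')(0, 3)), -1)) = Mul(91822, Pow(Mul(-6, Add(8, 0)), -1)) = Mul(91822, Pow(Mul(-6, 8), -1)) = Mul(91822, Pow(-48, -1)) = Mul(91822, Rational(-1, 48)) = Rational(-45911, 24)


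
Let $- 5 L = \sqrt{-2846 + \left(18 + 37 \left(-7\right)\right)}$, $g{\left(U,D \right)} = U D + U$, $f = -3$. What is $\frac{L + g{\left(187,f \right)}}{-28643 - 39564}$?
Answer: $\frac{374}{68207} + \frac{21 i \sqrt{7}}{341035} \approx 0.0054833 + 0.00016292 i$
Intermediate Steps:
$g{\left(U,D \right)} = U + D U$ ($g{\left(U,D \right)} = D U + U = U + D U$)
$L = - \frac{21 i \sqrt{7}}{5}$ ($L = - \frac{\sqrt{-2846 + \left(18 + 37 \left(-7\right)\right)}}{5} = - \frac{\sqrt{-2846 + \left(18 - 259\right)}}{5} = - \frac{\sqrt{-2846 - 241}}{5} = - \frac{\sqrt{-3087}}{5} = - \frac{21 i \sqrt{7}}{5} \approx - 11.112 i$)
$\frac{L + g{\left(187,f \right)}}{-28643 - 39564} = \frac{- \frac{21 i \sqrt{7}}{5} + 187 \left(1 - 3\right)}{-28643 - 39564} = \frac{- \frac{21 i \sqrt{7}}{5} + 187 \left(-2\right)}{-68207} = \left(- \frac{21 i \sqrt{7}}{5} - 374\right) \left(- \frac{1}{68207}\right) = \left(-374 - \frac{21 i \sqrt{7}}{5}\right) \left(- \frac{1}{68207}\right) = \frac{374}{68207} + \frac{21 i \sqrt{7}}{341035}$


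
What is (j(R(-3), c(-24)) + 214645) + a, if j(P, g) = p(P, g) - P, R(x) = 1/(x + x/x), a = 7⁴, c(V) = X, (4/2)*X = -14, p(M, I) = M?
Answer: 217046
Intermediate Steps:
X = -7 (X = (½)*(-14) = -7)
c(V) = -7
a = 2401
R(x) = 1/(1 + x) (R(x) = 1/(x + 1) = 1/(1 + x))
j(P, g) = 0 (j(P, g) = P - P = 0)
(j(R(-3), c(-24)) + 214645) + a = (0 + 214645) + 2401 = 214645 + 2401 = 217046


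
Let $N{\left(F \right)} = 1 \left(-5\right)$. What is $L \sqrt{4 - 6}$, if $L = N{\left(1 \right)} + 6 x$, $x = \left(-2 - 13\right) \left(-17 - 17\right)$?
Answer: $3055 i \sqrt{2} \approx 4320.4 i$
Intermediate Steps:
$N{\left(F \right)} = -5$
$x = 510$ ($x = \left(-15\right) \left(-34\right) = 510$)
$L = 3055$ ($L = -5 + 6 \cdot 510 = -5 + 3060 = 3055$)
$L \sqrt{4 - 6} = 3055 \sqrt{4 - 6} = 3055 \sqrt{-2} = 3055 i \sqrt{2}$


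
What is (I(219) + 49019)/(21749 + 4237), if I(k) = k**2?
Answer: 48490/12993 ≈ 3.7320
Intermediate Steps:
(I(219) + 49019)/(21749 + 4237) = (219**2 + 49019)/(21749 + 4237) = (47961 + 49019)/25986 = 96980*(1/25986) = 48490/12993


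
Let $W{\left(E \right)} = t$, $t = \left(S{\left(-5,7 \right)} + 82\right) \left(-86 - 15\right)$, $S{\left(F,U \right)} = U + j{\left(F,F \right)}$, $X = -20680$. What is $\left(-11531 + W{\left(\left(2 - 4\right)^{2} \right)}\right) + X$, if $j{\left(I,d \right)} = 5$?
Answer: $-41705$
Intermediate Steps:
$S{\left(F,U \right)} = 5 + U$ ($S{\left(F,U \right)} = U + 5 = 5 + U$)
$t = -9494$ ($t = \left(\left(5 + 7\right) + 82\right) \left(-86 - 15\right) = \left(12 + 82\right) \left(-101\right) = 94 \left(-101\right) = -9494$)
$W{\left(E \right)} = -9494$
$\left(-11531 + W{\left(\left(2 - 4\right)^{2} \right)}\right) + X = \left(-11531 - 9494\right) - 20680 = -21025 - 20680 = -41705$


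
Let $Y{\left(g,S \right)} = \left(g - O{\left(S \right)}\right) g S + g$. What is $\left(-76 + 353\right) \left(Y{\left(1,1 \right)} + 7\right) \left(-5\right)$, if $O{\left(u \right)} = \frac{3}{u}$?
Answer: $-8310$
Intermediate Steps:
$Y{\left(g,S \right)} = g + S g \left(g - \frac{3}{S}\right)$ ($Y{\left(g,S \right)} = \left(g - \frac{3}{S}\right) g S + g = g \left(g - \frac{3}{S}\right) S + g = S g \left(g - \frac{3}{S}\right) + g = g + S g \left(g - \frac{3}{S}\right)$)
$\left(-76 + 353\right) \left(Y{\left(1,1 \right)} + 7\right) \left(-5\right) = \left(-76 + 353\right) \left(1 \left(-2 + 1 \cdot 1\right) + 7\right) \left(-5\right) = 277 \left(1 \left(-2 + 1\right) + 7\right) \left(-5\right) = 277 \left(1 \left(-1\right) + 7\right) \left(-5\right) = 277 \left(-1 + 7\right) \left(-5\right) = 277 \cdot 6 \left(-5\right) = 277 \left(-30\right) = -8310$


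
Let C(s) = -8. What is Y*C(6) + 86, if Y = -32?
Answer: 342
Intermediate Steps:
Y*C(6) + 86 = -32*(-8) + 86 = 256 + 86 = 342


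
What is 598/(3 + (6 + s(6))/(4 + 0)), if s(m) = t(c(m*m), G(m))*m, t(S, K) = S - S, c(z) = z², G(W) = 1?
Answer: 1196/9 ≈ 132.89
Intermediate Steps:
t(S, K) = 0
s(m) = 0 (s(m) = 0*m = 0)
598/(3 + (6 + s(6))/(4 + 0)) = 598/(3 + (6 + 0)/(4 + 0)) = 598/(3 + 6/4) = 598/(3 + 6*(¼)) = 598/(3 + 3/2) = 598/(9/2) = 598*(2/9) = 1196/9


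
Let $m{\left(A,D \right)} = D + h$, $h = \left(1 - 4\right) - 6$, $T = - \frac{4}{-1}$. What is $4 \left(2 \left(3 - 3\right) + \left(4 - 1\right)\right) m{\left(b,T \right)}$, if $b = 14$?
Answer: $-60$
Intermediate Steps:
$T = 4$ ($T = \left(-4\right) \left(-1\right) = 4$)
$h = -9$ ($h = -3 - 6 = -9$)
$m{\left(A,D \right)} = -9 + D$ ($m{\left(A,D \right)} = D - 9 = -9 + D$)
$4 \left(2 \left(3 - 3\right) + \left(4 - 1\right)\right) m{\left(b,T \right)} = 4 \left(2 \left(3 - 3\right) + \left(4 - 1\right)\right) \left(-9 + 4\right) = 4 \left(2 \cdot 0 + 3\right) \left(-5\right) = 4 \left(0 + 3\right) \left(-5\right) = 4 \cdot 3 \left(-5\right) = 12 \left(-5\right) = -60$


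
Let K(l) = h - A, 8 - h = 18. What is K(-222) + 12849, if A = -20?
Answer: 12859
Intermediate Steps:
h = -10 (h = 8 - 1*18 = 8 - 18 = -10)
K(l) = 10 (K(l) = -10 - 1*(-20) = -10 + 20 = 10)
K(-222) + 12849 = 10 + 12849 = 12859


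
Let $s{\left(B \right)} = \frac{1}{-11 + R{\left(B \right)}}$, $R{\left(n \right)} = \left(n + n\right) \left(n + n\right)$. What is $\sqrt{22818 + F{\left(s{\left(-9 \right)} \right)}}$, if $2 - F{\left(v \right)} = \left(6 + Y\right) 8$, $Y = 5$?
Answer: $2 \sqrt{5683} \approx 150.77$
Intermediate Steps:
$R{\left(n \right)} = 4 n^{2}$ ($R{\left(n \right)} = 2 n 2 n = 4 n^{2}$)
$s{\left(B \right)} = \frac{1}{-11 + 4 B^{2}}$
$F{\left(v \right)} = -86$ ($F{\left(v \right)} = 2 - \left(6 + 5\right) 8 = 2 - 11 \cdot 8 = 2 - 88 = -86$)
$\sqrt{22818 + F{\left(s{\left(-9 \right)} \right)}} = \sqrt{22818 - 86} = \sqrt{22732} = 2 \sqrt{5683}$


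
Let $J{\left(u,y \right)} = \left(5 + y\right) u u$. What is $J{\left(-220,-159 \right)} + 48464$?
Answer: $-7405136$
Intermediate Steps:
$J{\left(u,y \right)} = u^{2} \left(5 + y\right)$ ($J{\left(u,y \right)} = u \left(5 + y\right) u = u^{2} \left(5 + y\right)$)
$J{\left(-220,-159 \right)} + 48464 = \left(-220\right)^{2} \left(5 - 159\right) + 48464 = 48400 \left(-154\right) + 48464 = -7453600 + 48464 = -7405136$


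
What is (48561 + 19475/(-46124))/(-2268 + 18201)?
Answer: 2239808089/734893692 ≈ 3.0478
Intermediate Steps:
(48561 + 19475/(-46124))/(-2268 + 18201) = (48561 + 19475*(-1/46124))/15933 = (48561 - 19475/46124)*(1/15933) = (2239808089/46124)*(1/15933) = 2239808089/734893692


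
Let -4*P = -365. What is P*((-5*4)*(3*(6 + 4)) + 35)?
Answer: -206225/4 ≈ -51556.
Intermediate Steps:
P = 365/4 (P = -¼*(-365) = 365/4 ≈ 91.250)
P*((-5*4)*(3*(6 + 4)) + 35) = 365*((-5*4)*(3*(6 + 4)) + 35)/4 = 365*(-60*10 + 35)/4 = 365*(-20*30 + 35)/4 = 365*(-600 + 35)/4 = (365/4)*(-565) = -206225/4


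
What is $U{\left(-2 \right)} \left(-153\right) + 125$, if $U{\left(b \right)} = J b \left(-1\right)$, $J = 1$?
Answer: $-181$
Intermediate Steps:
$U{\left(b \right)} = - b$ ($U{\left(b \right)} = 1 b \left(-1\right) = b \left(-1\right) = - b$)
$U{\left(-2 \right)} \left(-153\right) + 125 = \left(-1\right) \left(-2\right) \left(-153\right) + 125 = 2 \left(-153\right) + 125 = -306 + 125 = -181$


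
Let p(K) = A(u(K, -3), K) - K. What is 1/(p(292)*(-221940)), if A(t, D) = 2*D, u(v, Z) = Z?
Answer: -1/64806480 ≈ -1.5431e-8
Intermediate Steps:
p(K) = K (p(K) = 2*K - K = K)
1/(p(292)*(-221940)) = 1/(292*(-221940)) = (1/292)*(-1/221940) = -1/64806480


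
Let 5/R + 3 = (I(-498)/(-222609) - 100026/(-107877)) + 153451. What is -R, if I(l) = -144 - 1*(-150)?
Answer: -13341328385/409442505608804 ≈ -3.2584e-5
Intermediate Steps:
I(l) = 6 (I(l) = -144 + 150 = 6)
R = 13341328385/409442505608804 (R = 5/(-3 + ((6/(-222609) - 100026/(-107877)) + 153451)) = 5/(-3 + ((6*(-1/222609) - 100026*(-1/107877)) + 153451)) = 5/(-3 + ((-2/74203 + 33342/35959) + 153451)) = 5/(-3 + (2474004508/2668265677 + 153451)) = 5/(-3 + 409450510405835/2668265677) = 5/(409442505608804/2668265677) = 5*(2668265677/409442505608804) = 13341328385/409442505608804 ≈ 3.2584e-5)
-R = -1*13341328385/409442505608804 = -13341328385/409442505608804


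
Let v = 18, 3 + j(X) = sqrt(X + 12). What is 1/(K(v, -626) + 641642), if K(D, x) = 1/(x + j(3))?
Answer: 84616752421/54293662122384343 + sqrt(15)/162880986367153029 ≈ 1.5585e-6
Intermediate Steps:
j(X) = -3 + sqrt(12 + X) (j(X) = -3 + sqrt(X + 12) = -3 + sqrt(12 + X))
K(D, x) = 1/(-3 + x + sqrt(15)) (K(D, x) = 1/(x + (-3 + sqrt(12 + 3))) = 1/(x + (-3 + sqrt(15))) = 1/(-3 + x + sqrt(15)))
1/(K(v, -626) + 641642) = 1/(1/(-3 - 626 + sqrt(15)) + 641642) = 1/(1/(-629 + sqrt(15)) + 641642) = 1/(641642 + 1/(-629 + sqrt(15)))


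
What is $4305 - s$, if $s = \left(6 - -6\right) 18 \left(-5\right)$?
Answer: $5385$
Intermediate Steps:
$s = -1080$ ($s = \left(6 + 6\right) 18 \left(-5\right) = 12 \cdot 18 \left(-5\right) = 216 \left(-5\right) = -1080$)
$4305 - s = 4305 - -1080 = 4305 + 1080 = 5385$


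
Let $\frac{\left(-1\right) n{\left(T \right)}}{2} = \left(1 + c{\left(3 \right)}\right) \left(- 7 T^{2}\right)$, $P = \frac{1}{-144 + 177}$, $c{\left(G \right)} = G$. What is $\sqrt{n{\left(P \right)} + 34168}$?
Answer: $\frac{4 \sqrt{2325563}}{33} \approx 184.85$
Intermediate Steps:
$P = \frac{1}{33} \approx 0.030303$
$n{\left(T \right)} = 56 T^{2}$ ($n{\left(T \right)} = - 2 \left(1 + 3\right) \left(- 7 T^{2}\right) = - 2 \cdot 4 \left(- 7 T^{2}\right) = - 2 \left(- 28 T^{2}\right) = 56 T^{2}$)
$\sqrt{n{\left(P \right)} + 34168} = \sqrt{\frac{56}{1089} + 34168} = \sqrt{\frac{37209008}{1089}} = \frac{4 \sqrt{2325563}}{33}$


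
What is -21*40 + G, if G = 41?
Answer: -799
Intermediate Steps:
-21*40 + G = -21*40 + 41 = -840 + 41 = -799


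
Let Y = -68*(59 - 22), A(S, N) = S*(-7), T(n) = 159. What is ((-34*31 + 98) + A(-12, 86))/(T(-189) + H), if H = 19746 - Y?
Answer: -872/22421 ≈ -0.038892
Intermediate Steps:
A(S, N) = -7*S
Y = -2516 (Y = -68*37 = -2516)
H = 22262 (H = 19746 - 1*(-2516) = 19746 + 2516 = 22262)
((-34*31 + 98) + A(-12, 86))/(T(-189) + H) = ((-34*31 + 98) - 7*(-12))/(159 + 22262) = ((-1054 + 98) + 84)/22421 = (-956 + 84)*(1/22421) = -872*1/22421 = -872/22421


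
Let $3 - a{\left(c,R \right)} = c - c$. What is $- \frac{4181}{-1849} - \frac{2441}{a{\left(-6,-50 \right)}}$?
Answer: $- \frac{4500866}{5547} \approx -811.41$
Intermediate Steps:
$a{\left(c,R \right)} = 3$ ($a{\left(c,R \right)} = 3 - \left(c - c\right) = 3 - 0 = 3 + 0 = 3$)
$- \frac{4181}{-1849} - \frac{2441}{a{\left(-6,-50 \right)}} = - \frac{4181}{-1849} - \frac{2441}{3} = \left(-4181\right) \left(- \frac{1}{1849}\right) - \frac{2441}{3} = \frac{4181}{1849} - \frac{2441}{3} = - \frac{4500866}{5547}$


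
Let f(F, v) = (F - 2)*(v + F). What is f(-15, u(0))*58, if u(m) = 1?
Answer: 13804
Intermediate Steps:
f(F, v) = (-2 + F)*(F + v)
f(-15, u(0))*58 = ((-15)**2 - 2*(-15) - 2*1 - 15*1)*58 = (225 + 30 - 2 - 15)*58 = 238*58 = 13804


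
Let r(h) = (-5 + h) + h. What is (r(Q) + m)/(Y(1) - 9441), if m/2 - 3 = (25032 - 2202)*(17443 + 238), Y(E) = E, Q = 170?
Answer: -807314801/9440 ≈ -85521.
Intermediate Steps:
m = 807314466 (m = 6 + 2*((25032 - 2202)*(17443 + 238)) = 6 + 2*(22830*17681) = 6 + 2*403657230 = 6 + 807314460 = 807314466)
r(h) = -5 + 2*h
(r(Q) + m)/(Y(1) - 9441) = ((-5 + 2*170) + 807314466)/(1 - 9441) = ((-5 + 340) + 807314466)/(-9440) = (335 + 807314466)*(-1/9440) = 807314801*(-1/9440) = -807314801/9440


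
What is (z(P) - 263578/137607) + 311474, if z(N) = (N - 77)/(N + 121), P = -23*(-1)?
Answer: 342885500299/1100856 ≈ 3.1147e+5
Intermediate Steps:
P = 23
z(N) = (-77 + N)/(121 + N)
(z(P) - 263578/137607) + 311474 = ((-77 + 23)/(121 + 23) - 263578/137607) + 311474 = (-54/144 - 263578*1/137607) + 311474 = ((1/144)*(-54) - 263578/137607) + 311474 = (-3/8 - 263578/137607) + 311474 = -2521445/1100856 + 311474 = 342885500299/1100856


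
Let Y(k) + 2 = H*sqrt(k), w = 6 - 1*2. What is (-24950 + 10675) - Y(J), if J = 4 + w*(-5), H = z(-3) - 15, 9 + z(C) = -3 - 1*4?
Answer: -14273 + 124*I ≈ -14273.0 + 124.0*I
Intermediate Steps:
z(C) = -16 (z(C) = -9 + (-3 - 1*4) = -9 + (-3 - 4) = -9 - 7 = -16)
w = 4 (w = 6 - 2 = 4)
H = -31 (H = -16 - 15 = -31)
J = -16 (J = 4 + 4*(-5) = 4 - 20 = -16)
Y(k) = -2 - 31*sqrt(k)
(-24950 + 10675) - Y(J) = (-24950 + 10675) - (-2 - 124*I) = -14275 - (-2 - 124*I) = -14275 + (2 + 124*I) = -14273 + 124*I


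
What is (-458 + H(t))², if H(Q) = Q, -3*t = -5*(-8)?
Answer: 1999396/9 ≈ 2.2216e+5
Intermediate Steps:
t = -40/3 (t = -(-5)*(-8)/3 = -⅓*40 = -40/3 ≈ -13.333)
(-458 + H(t))² = (-458 - 40/3)² = (-1414/3)² = 1999396/9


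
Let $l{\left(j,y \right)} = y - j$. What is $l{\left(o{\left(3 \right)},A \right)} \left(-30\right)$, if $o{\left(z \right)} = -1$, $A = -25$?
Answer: $720$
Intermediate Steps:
$l{\left(o{\left(3 \right)},A \right)} \left(-30\right) = \left(-25 - -1\right) \left(-30\right) = \left(-25 + 1\right) \left(-30\right) = \left(-24\right) \left(-30\right) = 720$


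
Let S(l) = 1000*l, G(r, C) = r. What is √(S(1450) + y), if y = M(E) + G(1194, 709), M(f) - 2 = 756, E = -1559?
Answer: 12*√10083 ≈ 1205.0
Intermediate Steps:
M(f) = 758 (M(f) = 2 + 756 = 758)
y = 1952 (y = 758 + 1194 = 1952)
√(S(1450) + y) = √(1000*1450 + 1952) = √(1450000 + 1952) = √1451952 = 12*√10083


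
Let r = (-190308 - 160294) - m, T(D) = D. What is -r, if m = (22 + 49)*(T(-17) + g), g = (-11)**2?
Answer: 357986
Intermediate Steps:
g = 121
m = 7384 (m = (22 + 49)*(-17 + 121) = 71*104 = 7384)
r = -357986 (r = (-190308 - 160294) - 1*7384 = -350602 - 7384 = -357986)
-r = -1*(-357986) = 357986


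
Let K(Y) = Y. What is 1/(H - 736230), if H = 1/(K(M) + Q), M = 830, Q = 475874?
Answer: -476704/350963785919 ≈ -1.3583e-6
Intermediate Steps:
H = 1/476704 (H = 1/(830 + 475874) = 1/476704 ≈ 2.0977e-6)
1/(H - 736230) = 1/(1/476704 - 736230) = 1/(-350963785919/476704) = -476704/350963785919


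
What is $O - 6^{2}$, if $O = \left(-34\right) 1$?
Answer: $-70$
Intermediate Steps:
$O = -34$
$O - 6^{2} = -34 - 6^{2} = -34 - 36 = -70$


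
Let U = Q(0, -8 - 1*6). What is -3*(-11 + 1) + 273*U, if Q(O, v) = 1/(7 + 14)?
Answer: 43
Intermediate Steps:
Q(O, v) = 1/21
U = 1/21 ≈ 0.047619
-3*(-11 + 1) + 273*U = -3*(-11 + 1) + 273*(1/21) = -3*(-10) + 13 = 30 + 13 = 43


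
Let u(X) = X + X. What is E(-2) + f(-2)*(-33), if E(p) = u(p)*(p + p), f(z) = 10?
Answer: -314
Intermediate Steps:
u(X) = 2*X
E(p) = 4*p**2 (E(p) = (2*p)*(p + p) = (2*p)*(2*p) = 4*p**2)
E(-2) + f(-2)*(-33) = 4*(-2)**2 + 10*(-33) = 4*4 - 330 = 16 - 330 = -314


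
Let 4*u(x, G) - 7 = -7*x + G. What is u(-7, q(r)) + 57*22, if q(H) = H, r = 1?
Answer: 5073/4 ≈ 1268.3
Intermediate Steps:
u(x, G) = 7/4 - 7*x/4 + G/4 (u(x, G) = 7/4 + (-7*x + G)/4 = 7/4 + (G - 7*x)/4 = 7/4 + (-7*x/4 + G/4) = 7/4 - 7*x/4 + G/4)
u(-7, q(r)) + 57*22 = (7/4 - 7/4*(-7) + (¼)*1) + 57*22 = (7/4 + 49/4 + ¼) + 1254 = 57/4 + 1254 = 5073/4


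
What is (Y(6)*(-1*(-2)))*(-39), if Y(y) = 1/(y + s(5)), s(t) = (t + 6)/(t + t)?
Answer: -780/71 ≈ -10.986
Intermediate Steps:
s(t) = (6 + t)/(2*t) (s(t) = (6 + t)/((2*t)) = (6 + t)*(1/(2*t)) = (6 + t)/(2*t))
Y(y) = 1/(11/10 + y) (Y(y) = 1/(y + (½)*(6 + 5)/5) = 1/(y + (½)*(⅕)*11) = 1/(y + 11/10) = 1/(11/10 + y))
(Y(6)*(-1*(-2)))*(-39) = ((10/(11 + 10*6))*(-1*(-2)))*(-39) = ((10/(11 + 60))*2)*(-39) = ((10/71)*2)*(-39) = (20/71)*(-39) = -780/71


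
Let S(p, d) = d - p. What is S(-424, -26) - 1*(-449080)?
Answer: 449478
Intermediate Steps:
S(-424, -26) - 1*(-449080) = (-26 - 1*(-424)) - 1*(-449080) = (-26 + 424) + 449080 = 398 + 449080 = 449478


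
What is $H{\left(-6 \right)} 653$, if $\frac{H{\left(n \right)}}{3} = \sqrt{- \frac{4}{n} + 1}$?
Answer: $653 \sqrt{15} \approx 2529.1$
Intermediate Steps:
$H{\left(n \right)} = 3 \sqrt{1 - \frac{4}{n}}$ ($H{\left(n \right)} = 3 \sqrt{- \frac{4}{n} + 1} = 3 \sqrt{1 - \frac{4}{n}}$)
$H{\left(-6 \right)} 653 = 3 \sqrt{\frac{-4 - 6}{-6}} \cdot 653 = 3 \sqrt{\left(- \frac{1}{6}\right) \left(-10\right)} 653 = 3 \sqrt{\frac{5}{3}} \cdot 653 = 3 \frac{\sqrt{15}}{3} \cdot 653 = \sqrt{15} \cdot 653 = 653 \sqrt{15}$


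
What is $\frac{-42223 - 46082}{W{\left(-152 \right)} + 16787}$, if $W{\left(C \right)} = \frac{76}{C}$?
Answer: $- \frac{58870}{11191} \approx -5.2605$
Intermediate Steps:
$\frac{-42223 - 46082}{W{\left(-152 \right)} + 16787} = \frac{-42223 - 46082}{\frac{76}{-152} + 16787} = - \frac{88305}{76 \left(- \frac{1}{152}\right) + 16787} = - \frac{88305}{- \frac{1}{2} + 16787} = - \frac{88305}{\frac{33573}{2}} = \left(-88305\right) \frac{2}{33573} = - \frac{58870}{11191}$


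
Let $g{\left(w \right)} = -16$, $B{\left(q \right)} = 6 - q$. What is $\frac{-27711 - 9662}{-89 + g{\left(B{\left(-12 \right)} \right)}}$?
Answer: $\frac{5339}{15} \approx 355.93$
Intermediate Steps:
$\frac{-27711 - 9662}{-89 + g{\left(B{\left(-12 \right)} \right)}} = \frac{-27711 - 9662}{-89 - 16} = - \frac{37373}{-105} = \left(-37373\right) \left(- \frac{1}{105}\right) = \frac{5339}{15}$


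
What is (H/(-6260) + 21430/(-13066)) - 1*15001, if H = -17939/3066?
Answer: -1881164640628193/125388914280 ≈ -15003.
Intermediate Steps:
H = -17939/3066 (H = -17939*1/3066 = -17939/3066 ≈ -5.8509)
(H/(-6260) + 21430/(-13066)) - 1*15001 = (-17939/3066/(-6260) + 21430/(-13066)) - 1*15001 = (-17939/3066*(-1/6260) + 21430*(-1/13066)) - 15001 = (17939/19193160 - 10715/6533) - 15001 = -205537513913/125388914280 - 15001 = -1881164640628193/125388914280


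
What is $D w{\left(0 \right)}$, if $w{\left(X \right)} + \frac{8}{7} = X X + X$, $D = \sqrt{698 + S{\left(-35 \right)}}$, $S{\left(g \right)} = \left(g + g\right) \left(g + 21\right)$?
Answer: $- \frac{8 \sqrt{1678}}{7} \approx -46.815$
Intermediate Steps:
$S{\left(g \right)} = 2 g \left(21 + g\right)$
$D = \sqrt{1678}$ ($D = \sqrt{698 + 2 \left(-35\right) \left(21 - 35\right)} = \sqrt{698 + 2 \left(-35\right) \left(-14\right)} = \sqrt{698 + 980} = \sqrt{1678} \approx 40.963$)
$w{\left(X \right)} = - \frac{8}{7} + X + X^{2}$ ($w{\left(X \right)} = - \frac{8}{7} + \left(X X + X\right) = - \frac{8}{7} + \left(X^{2} + X\right) = - \frac{8}{7} + \left(X + X^{2}\right) = - \frac{8}{7} + X + X^{2}$)
$D w{\left(0 \right)} = \sqrt{1678} \left(- \frac{8}{7} + 0 + 0^{2}\right) = \sqrt{1678} \left(- \frac{8}{7} + 0 + 0\right) = \sqrt{1678} \left(- \frac{8}{7}\right) = - \frac{8 \sqrt{1678}}{7}$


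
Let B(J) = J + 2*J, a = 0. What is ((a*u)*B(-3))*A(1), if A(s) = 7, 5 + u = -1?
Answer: 0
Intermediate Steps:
u = -6 (u = -5 - 1 = -6)
B(J) = 3*J
((a*u)*B(-3))*A(1) = ((0*(-6))*(3*(-3)))*7 = (0*(-9))*7 = 0*7 = 0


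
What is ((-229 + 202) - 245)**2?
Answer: 73984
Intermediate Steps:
((-229 + 202) - 245)**2 = (-27 - 245)**2 = (-272)**2 = 73984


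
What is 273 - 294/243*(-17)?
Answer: 23779/81 ≈ 293.57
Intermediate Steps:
273 - 294/243*(-17) = 273 - 294*1/243*(-17) = 273 - 98/81*(-17) = 273 + 1666/81 = 23779/81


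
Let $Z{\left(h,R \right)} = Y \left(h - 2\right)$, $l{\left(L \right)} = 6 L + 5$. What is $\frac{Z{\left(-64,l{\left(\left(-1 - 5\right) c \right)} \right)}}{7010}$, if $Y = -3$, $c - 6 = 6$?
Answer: $\frac{99}{3505} \approx 0.028245$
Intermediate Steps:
$c = 12$ ($c = 6 + 6 = 12$)
$l{\left(L \right)} = 5 + 6 L$
$Z{\left(h,R \right)} = 6 - 3 h$ ($Z{\left(h,R \right)} = - 3 \left(h - 2\right) = - 3 \left(-2 + h\right) = 6 - 3 h$)
$\frac{Z{\left(-64,l{\left(\left(-1 - 5\right) c \right)} \right)}}{7010} = \frac{6 - -192}{7010} = \left(6 + 192\right) \frac{1}{7010} = 198 \cdot \frac{1}{7010} = \frac{99}{3505}$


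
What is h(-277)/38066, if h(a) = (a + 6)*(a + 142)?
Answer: 36585/38066 ≈ 0.96109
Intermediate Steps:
h(a) = (6 + a)*(142 + a)
h(-277)/38066 = (852 + (-277)² + 148*(-277))/38066 = (852 + 76729 - 40996)*(1/38066) = 36585*(1/38066) = 36585/38066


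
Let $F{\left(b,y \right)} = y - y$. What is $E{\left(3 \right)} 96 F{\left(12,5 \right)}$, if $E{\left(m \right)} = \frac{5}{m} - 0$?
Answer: $0$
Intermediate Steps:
$E{\left(m \right)} = \frac{5}{m}$ ($E{\left(m \right)} = \frac{5}{m} + 0 = \frac{5}{m}$)
$F{\left(b,y \right)} = 0$
$E{\left(3 \right)} 96 F{\left(12,5 \right)} = \frac{5}{3} \cdot 96 \cdot 0 = 160 \cdot 0 = 0$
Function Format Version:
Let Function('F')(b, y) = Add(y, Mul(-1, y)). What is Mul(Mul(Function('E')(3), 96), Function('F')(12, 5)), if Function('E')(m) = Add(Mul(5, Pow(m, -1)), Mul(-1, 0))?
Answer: 0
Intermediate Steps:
Function('E')(m) = Mul(5, Pow(m, -1)) (Function('E')(m) = Add(Mul(5, Pow(m, -1)), 0) = Mul(5, Pow(m, -1)))
Function('F')(b, y) = 0
Mul(Mul(Function('E')(3), 96), Function('F')(12, 5)) = Mul(Mul(Mul(5, Pow(3, -1)), 96), 0) = Mul(Mul(Mul(5, Rational(1, 3)), 96), 0) = Mul(Mul(Rational(5, 3), 96), 0) = Mul(160, 0) = 0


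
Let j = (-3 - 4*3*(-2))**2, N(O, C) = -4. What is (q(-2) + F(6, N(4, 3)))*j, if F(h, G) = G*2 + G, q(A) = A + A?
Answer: -7056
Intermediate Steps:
q(A) = 2*A
F(h, G) = 3*G (F(h, G) = 2*G + G = 3*G)
j = 441 (j = (-3 - 12*(-2))**2 = (-3 + 24)**2 = 21**2 = 441)
(q(-2) + F(6, N(4, 3)))*j = (2*(-2) + 3*(-4))*441 = (-4 - 12)*441 = -16*441 = -7056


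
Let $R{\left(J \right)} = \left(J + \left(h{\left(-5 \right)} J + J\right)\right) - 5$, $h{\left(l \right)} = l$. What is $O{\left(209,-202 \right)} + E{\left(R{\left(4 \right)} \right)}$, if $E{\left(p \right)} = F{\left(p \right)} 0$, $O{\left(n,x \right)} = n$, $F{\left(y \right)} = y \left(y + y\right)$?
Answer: $209$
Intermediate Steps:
$F{\left(y \right)} = 2 y^{2}$ ($F{\left(y \right)} = y 2 y = 2 y^{2}$)
$R{\left(J \right)} = -5 - 3 J$ ($R{\left(J \right)} = \left(J + \left(- 5 J + J\right)\right) - 5 = \left(J - 4 J\right) - 5 = - 3 J - 5 = -5 - 3 J$)
$E{\left(p \right)} = 0$ ($E{\left(p \right)} = 2 p^{2} \cdot 0 = 0$)
$O{\left(209,-202 \right)} + E{\left(R{\left(4 \right)} \right)} = 209 + 0 = 209$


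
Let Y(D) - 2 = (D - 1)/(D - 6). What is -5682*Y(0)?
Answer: -12311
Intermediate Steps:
Y(D) = 2 + (-1 + D)/(-6 + D) (Y(D) = 2 + (D - 1)/(D - 6) = 2 + (-1 + D)/(-6 + D))
-5682*Y(0) = -5682*(-13 + 3*0)/(-6 + 0) = -5682*(-13 + 0)/(-6) = -(-947)*(-13) = -5682*13/6 = -12311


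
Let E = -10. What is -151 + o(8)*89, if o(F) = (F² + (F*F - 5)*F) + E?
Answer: 46663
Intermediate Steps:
o(F) = -10 + F² + F*(-5 + F²) (o(F) = (F² + (F*F - 5)*F) - 10 = (F² + (F² - 5)*F) - 10 = (F² + (-5 + F²)*F) - 10 = (F² + F*(-5 + F²)) - 10 = -10 + F² + F*(-5 + F²))
-151 + o(8)*89 = -151 + (-10 + 8² + 8³ - 5*8)*89 = -151 + (-10 + 64 + 512 - 40)*89 = -151 + 526*89 = -151 + 46814 = 46663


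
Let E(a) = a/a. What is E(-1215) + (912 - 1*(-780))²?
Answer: 2862865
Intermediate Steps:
E(a) = 1
E(-1215) + (912 - 1*(-780))² = 1 + (912 - 1*(-780))² = 1 + (912 + 780)² = 1 + 1692² = 1 + 2862864 = 2862865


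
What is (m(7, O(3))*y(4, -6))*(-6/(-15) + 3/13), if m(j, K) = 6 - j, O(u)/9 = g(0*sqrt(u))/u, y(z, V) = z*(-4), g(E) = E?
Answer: 656/65 ≈ 10.092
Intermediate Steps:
y(z, V) = -4*z
O(u) = 0 (O(u) = 9*((0*sqrt(u))/u) = 9*(0/u) = 9*0 = 0)
(m(7, O(3))*y(4, -6))*(-6/(-15) + 3/13) = ((6 - 1*7)*(-4*4))*(-6/(-15) + 3/13) = ((6 - 7)*(-16))*(-6*(-1/15) + 3*(1/13)) = (-1*(-16))*(2/5 + 3/13) = 16*(41/65) = 656/65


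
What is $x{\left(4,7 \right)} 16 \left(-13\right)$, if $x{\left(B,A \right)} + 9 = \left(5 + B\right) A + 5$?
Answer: $-12272$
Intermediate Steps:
$x{\left(B,A \right)} = -4 + A \left(5 + B\right)$ ($x{\left(B,A \right)} = -9 + \left(\left(5 + B\right) A + 5\right) = -9 + \left(A \left(5 + B\right) + 5\right) = -9 + \left(5 + A \left(5 + B\right)\right) = -4 + A \left(5 + B\right)$)
$x{\left(4,7 \right)} 16 \left(-13\right) = \left(-4 + 5 \cdot 7 + 7 \cdot 4\right) 16 \left(-13\right) = \left(-4 + 35 + 28\right) 16 \left(-13\right) = 59 \cdot 16 \left(-13\right) = 944 \left(-13\right) = -12272$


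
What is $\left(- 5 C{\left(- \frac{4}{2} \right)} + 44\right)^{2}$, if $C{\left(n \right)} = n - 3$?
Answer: $4761$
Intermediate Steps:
$C{\left(n \right)} = -3 + n$
$\left(- 5 C{\left(- \frac{4}{2} \right)} + 44\right)^{2} = \left(- 5 \left(-3 - \frac{4}{2}\right) + 44\right)^{2} = \left(- 5 \left(-3 - 2\right) + 44\right)^{2} = \left(\left(-5\right) \left(-5\right) + 44\right)^{2} = \left(25 + 44\right)^{2} = 69^{2} = 4761$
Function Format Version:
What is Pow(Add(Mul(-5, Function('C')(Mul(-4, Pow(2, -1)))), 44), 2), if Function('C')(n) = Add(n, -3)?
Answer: 4761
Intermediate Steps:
Function('C')(n) = Add(-3, n)
Pow(Add(Mul(-5, Function('C')(Mul(-4, Pow(2, -1)))), 44), 2) = Pow(Add(Mul(-5, Add(-3, Mul(-4, Pow(2, -1)))), 44), 2) = Pow(Add(Mul(-5, Add(-3, Mul(-4, Rational(1, 2)))), 44), 2) = Pow(Add(Mul(-5, Add(-3, -2)), 44), 2) = Pow(Add(Mul(-5, -5), 44), 2) = Pow(Add(25, 44), 2) = Pow(69, 2) = 4761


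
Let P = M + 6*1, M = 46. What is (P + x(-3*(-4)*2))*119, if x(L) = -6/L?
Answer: 24633/4 ≈ 6158.3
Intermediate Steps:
P = 52 (P = 46 + 6*1 = 46 + 6 = 52)
(P + x(-3*(-4)*2))*119 = (52 - 6/(-3*(-4)*2))*119 = (52 - 6/(12*2))*119 = (52 - 6/24)*119 = (52 - 6*1/24)*119 = (52 - 1/4)*119 = (207/4)*119 = 24633/4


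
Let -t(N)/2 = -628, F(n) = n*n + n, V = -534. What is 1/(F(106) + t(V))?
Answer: 1/12598 ≈ 7.9378e-5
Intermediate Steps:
F(n) = n + n² (F(n) = n² + n = n + n²)
t(N) = 1256 (t(N) = -2*(-628) = 1256)
1/(F(106) + t(V)) = 1/(106*(1 + 106) + 1256) = 1/(106*107 + 1256) = 1/(11342 + 1256) = 1/12598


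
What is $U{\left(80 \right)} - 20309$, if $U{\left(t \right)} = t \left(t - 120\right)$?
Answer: $-23509$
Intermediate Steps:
$U{\left(t \right)} = t \left(-120 + t\right)$
$U{\left(80 \right)} - 20309 = 80 \left(-120 + 80\right) - 20309 = 80 \left(-40\right) - 20309 = -3200 - 20309 = -23509$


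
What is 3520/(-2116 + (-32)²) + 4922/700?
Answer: 51979/13650 ≈ 3.8080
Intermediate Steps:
3520/(-2116 + (-32)²) + 4922/700 = 3520/(-2116 + 1024) + 4922*(1/700) = 3520/(-1092) + 2461/350 = 3520*(-1/1092) + 2461/350 = -880/273 + 2461/350 = 51979/13650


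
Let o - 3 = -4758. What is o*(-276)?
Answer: 1312380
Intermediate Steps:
o = -4755 (o = 3 - 4758 = -4755)
o*(-276) = -4755*(-276) = 1312380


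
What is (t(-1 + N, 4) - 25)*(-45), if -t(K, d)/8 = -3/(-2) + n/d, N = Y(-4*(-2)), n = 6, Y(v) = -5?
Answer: 2205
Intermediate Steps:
N = -5
t(K, d) = -12 - 48/d (t(K, d) = -8*(-3/(-2) + 6/d) = -8*(-3*(-½) + 6/d) = -8*(3/2 + 6/d) = -12 - 48/d)
(t(-1 + N, 4) - 25)*(-45) = ((-12 - 48/4) - 25)*(-45) = ((-12 - 48*¼) - 25)*(-45) = ((-12 - 12) - 25)*(-45) = (-24 - 25)*(-45) = -49*(-45) = 2205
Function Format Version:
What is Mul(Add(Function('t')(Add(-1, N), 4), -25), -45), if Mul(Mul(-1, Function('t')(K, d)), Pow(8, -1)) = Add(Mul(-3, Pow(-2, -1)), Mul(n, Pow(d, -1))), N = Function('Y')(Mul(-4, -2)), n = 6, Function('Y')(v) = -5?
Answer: 2205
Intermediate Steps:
N = -5
Function('t')(K, d) = Add(-12, Mul(-48, Pow(d, -1))) (Function('t')(K, d) = Mul(-8, Add(Mul(-3, Pow(-2, -1)), Mul(6, Pow(d, -1)))) = Mul(-8, Add(Mul(-3, Rational(-1, 2)), Mul(6, Pow(d, -1)))) = Mul(-8, Add(Rational(3, 2), Mul(6, Pow(d, -1)))) = Add(-12, Mul(-48, Pow(d, -1))))
Mul(Add(Function('t')(Add(-1, N), 4), -25), -45) = Mul(Add(Add(-12, Mul(-48, Pow(4, -1))), -25), -45) = Mul(Add(Add(-12, Mul(-48, Rational(1, 4))), -25), -45) = Mul(Add(Add(-12, -12), -25), -45) = Mul(Add(-24, -25), -45) = Mul(-49, -45) = 2205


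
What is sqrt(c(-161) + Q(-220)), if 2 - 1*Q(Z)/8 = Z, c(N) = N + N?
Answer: sqrt(1454) ≈ 38.131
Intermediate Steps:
c(N) = 2*N
Q(Z) = 16 - 8*Z
sqrt(c(-161) + Q(-220)) = sqrt(2*(-161) + (16 - 8*(-220))) = sqrt(-322 + (16 + 1760)) = sqrt(-322 + 1776) = sqrt(1454)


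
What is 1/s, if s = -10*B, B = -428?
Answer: 1/4280 ≈ 0.00023364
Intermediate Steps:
s = 4280 (s = -10*(-428) = 4280)
1/s = 1/4280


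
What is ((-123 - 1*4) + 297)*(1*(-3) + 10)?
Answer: 1190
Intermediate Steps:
((-123 - 1*4) + 297)*(1*(-3) + 10) = ((-123 - 4) + 297)*(-3 + 10) = (-127 + 297)*7 = 170*7 = 1190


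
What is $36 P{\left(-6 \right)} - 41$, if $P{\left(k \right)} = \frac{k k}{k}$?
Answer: $-257$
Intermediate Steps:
$P{\left(k \right)} = k$ ($P{\left(k \right)} = \frac{k^{2}}{k} = k$)
$36 P{\left(-6 \right)} - 41 = 36 \left(-6\right) - 41 = -216 - 41 = -257$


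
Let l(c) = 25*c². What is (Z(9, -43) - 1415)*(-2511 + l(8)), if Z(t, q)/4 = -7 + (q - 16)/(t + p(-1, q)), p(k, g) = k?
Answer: 2682895/2 ≈ 1.3414e+6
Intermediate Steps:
Z(t, q) = -28 + 4*(-16 + q)/(-1 + t) (Z(t, q) = 4*(-7 + (q - 16)/(t - 1)) = 4*(-7 + (-16 + q)/(-1 + t)) = -28 + 4*(-16 + q)/(-1 + t))
(Z(9, -43) - 1415)*(-2511 + l(8)) = (4*(-9 - 43 - 7*9)/(-1 + 9) - 1415)*(-2511 + 25*8²) = (4*(-9 - 43 - 63)/8 - 1415)*(-2511 + 25*64) = (4*(⅛)*(-115) - 1415)*(-2511 + 1600) = (-115/2 - 1415)*(-911) = -2945/2*(-911) = 2682895/2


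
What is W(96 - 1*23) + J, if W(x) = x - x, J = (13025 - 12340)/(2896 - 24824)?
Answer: -685/21928 ≈ -0.031239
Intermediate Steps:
J = -685/21928 (J = 685/(-21928) = 685*(-1/21928) = -685/21928 ≈ -0.031239)
W(x) = 0
W(96 - 1*23) + J = 0 - 685/21928 = -685/21928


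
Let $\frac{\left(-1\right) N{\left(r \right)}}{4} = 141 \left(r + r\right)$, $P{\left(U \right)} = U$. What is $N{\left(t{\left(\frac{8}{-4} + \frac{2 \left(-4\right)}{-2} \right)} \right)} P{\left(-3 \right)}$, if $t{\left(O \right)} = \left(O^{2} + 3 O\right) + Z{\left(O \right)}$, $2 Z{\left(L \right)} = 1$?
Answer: $35532$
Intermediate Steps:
$Z{\left(L \right)} = \frac{1}{2}$ ($Z{\left(L \right)} = \frac{1}{2} \cdot 1 = \frac{1}{2}$)
$t{\left(O \right)} = \frac{1}{2} + O^{2} + 3 O$ ($t{\left(O \right)} = \left(O^{2} + 3 O\right) + \frac{1}{2} = \frac{1}{2} + O^{2} + 3 O$)
$N{\left(r \right)} = - 1128 r$ ($N{\left(r \right)} = - 4 \cdot 141 \left(r + r\right) = - 4 \cdot 141 \cdot 2 r = - 4 \cdot 282 r = - 1128 r$)
$N{\left(t{\left(\frac{8}{-4} + \frac{2 \left(-4\right)}{-2} \right)} \right)} P{\left(-3 \right)} = - 1128 \left(\frac{1}{2} + \left(\frac{8}{-4} + \frac{2 \left(-4\right)}{-2}\right)^{2} + 3 \left(\frac{8}{-4} + \frac{2 \left(-4\right)}{-2}\right)\right) \left(-3\right) = - 1128 \left(\frac{1}{2} + \left(8 \left(- \frac{1}{4}\right) - -4\right)^{2} + 3 \left(8 \left(- \frac{1}{4}\right) - -4\right)\right) \left(-3\right) = - 1128 \left(\frac{1}{2} + \left(-2 + 4\right)^{2} + 3 \left(-2 + 4\right)\right) \left(-3\right) = - 1128 \left(\frac{1}{2} + 2^{2} + 3 \cdot 2\right) \left(-3\right) = - 1128 \left(\frac{1}{2} + 4 + 6\right) \left(-3\right) = \left(-1128\right) \frac{21}{2} \left(-3\right) = \left(-11844\right) \left(-3\right) = 35532$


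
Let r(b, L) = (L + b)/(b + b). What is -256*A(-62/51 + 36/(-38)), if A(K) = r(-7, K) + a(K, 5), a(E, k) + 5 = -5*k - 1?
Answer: 52693376/6783 ≈ 7768.4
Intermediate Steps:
r(b, L) = (L + b)/(2*b) (r(b, L) = (L + b)/((2*b)) = (L + b)*(1/(2*b)) = (L + b)/(2*b))
a(E, k) = -6 - 5*k (a(E, k) = -5 + (-5*k - 1) = -5 + (-1 - 5*k) = -6 - 5*k)
A(K) = -61/2 - K/14 (A(K) = (1/2)*(K - 7)/(-7) + (-6 - 5*5) = (1/2)*(-1/7)*(-7 + K) + (-6 - 25) = (1/2 - K/14) - 31 = -61/2 - K/14)
-256*A(-62/51 + 36/(-38)) = -256*(-61/2 - (-62/51 + 36/(-38))/14) = -256*(-61/2 - (-62*1/51 + 36*(-1/38))/14) = -256*(-61/2 - (-62/51 - 18/19)/14) = -256*(-61/2 - 1/14*(-2096/969)) = -256*(-61/2 + 1048/6783) = -256*(-411667/13566) = 52693376/6783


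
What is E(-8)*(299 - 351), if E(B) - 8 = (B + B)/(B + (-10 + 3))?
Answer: -7072/15 ≈ -471.47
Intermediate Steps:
E(B) = 8 + 2*B/(-7 + B) (E(B) = 8 + (B + B)/(B + (-10 + 3)) = 8 + (2*B)/(B - 7) = 8 + (2*B)/(-7 + B) = 8 + 2*B/(-7 + B))
E(-8)*(299 - 351) = (2*(-28 + 5*(-8))/(-7 - 8))*(299 - 351) = (2*(-28 - 40)/(-15))*(-52) = (2*(-1/15)*(-68))*(-52) = (136/15)*(-52) = -7072/15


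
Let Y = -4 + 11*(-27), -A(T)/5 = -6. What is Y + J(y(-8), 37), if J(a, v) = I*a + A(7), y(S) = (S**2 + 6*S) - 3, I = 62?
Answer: 535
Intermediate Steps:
A(T) = 30 (A(T) = -5*(-6) = 30)
y(S) = -3 + S**2 + 6*S
Y = -301 (Y = -4 - 297 = -301)
J(a, v) = 30 + 62*a (J(a, v) = 62*a + 30 = 30 + 62*a)
Y + J(y(-8), 37) = -301 + (30 + 62*(-3 + (-8)**2 + 6*(-8))) = -301 + (30 + 62*(-3 + 64 - 48)) = -301 + (30 + 62*13) = -301 + (30 + 806) = -301 + 836 = 535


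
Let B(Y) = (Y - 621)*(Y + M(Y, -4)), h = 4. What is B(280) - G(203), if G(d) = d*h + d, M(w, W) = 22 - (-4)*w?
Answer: -485917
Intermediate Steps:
M(w, W) = 22 + 4*w
G(d) = 5*d (G(d) = d*4 + d = 4*d + d = 5*d)
B(Y) = (-621 + Y)*(22 + 5*Y) (B(Y) = (Y - 621)*(Y + (22 + 4*Y)) = (-621 + Y)*(22 + 5*Y))
B(280) - G(203) = (-13662 - 3083*280 + 5*280²) - 5*203 = (-13662 - 863240 + 5*78400) - 1*1015 = (-13662 - 863240 + 392000) - 1015 = -484902 - 1015 = -485917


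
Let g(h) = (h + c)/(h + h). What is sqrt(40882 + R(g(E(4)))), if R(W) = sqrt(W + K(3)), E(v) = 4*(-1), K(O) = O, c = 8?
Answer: sqrt(163528 + 2*sqrt(10))/2 ≈ 202.20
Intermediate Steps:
E(v) = -4
g(h) = (8 + h)/(2*h) (g(h) = (h + 8)/(h + h) = (8 + h)/((2*h)) = (8 + h)*(1/(2*h)) = (8 + h)/(2*h))
R(W) = sqrt(3 + W) (R(W) = sqrt(W + 3) = sqrt(3 + W))
sqrt(40882 + R(g(E(4)))) = sqrt(40882 + sqrt(3 + (1/2)*(8 - 4)/(-4))) = sqrt(40882 + sqrt(3 + (1/2)*(-1/4)*4)) = sqrt(40882 + sqrt(3 - 1/2)) = sqrt(40882 + sqrt(5/2)) = sqrt(40882 + sqrt(10)/2)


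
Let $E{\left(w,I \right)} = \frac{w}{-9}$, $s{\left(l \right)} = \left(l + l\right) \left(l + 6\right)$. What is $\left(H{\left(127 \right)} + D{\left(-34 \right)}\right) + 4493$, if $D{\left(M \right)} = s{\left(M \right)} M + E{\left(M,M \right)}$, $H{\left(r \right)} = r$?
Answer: $- \frac{541010}{9} \approx -60112.0$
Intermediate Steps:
$s{\left(l \right)} = 2 l \left(6 + l\right)$
$E{\left(w,I \right)} = - \frac{w}{9}$ ($E{\left(w,I \right)} = w \left(- \frac{1}{9}\right) = - \frac{w}{9}$)
$D{\left(M \right)} = - \frac{M}{9} + 2 M^{2} \left(6 + M\right)$ ($D{\left(M \right)} = 2 M \left(6 + M\right) M - \frac{M}{9} = 2 M^{2} \left(6 + M\right) - \frac{M}{9} = - \frac{M}{9} + 2 M^{2} \left(6 + M\right)$)
$\left(H{\left(127 \right)} + D{\left(-34 \right)}\right) + 4493 = \left(127 + \frac{1}{9} \left(-34\right) \left(-1 + 18 \left(-34\right) \left(6 - 34\right)\right)\right) + 4493 = \left(127 + \frac{1}{9} \left(-34\right) \left(-1 + 18 \left(-34\right) \left(-28\right)\right)\right) + 4493 = \left(127 + \frac{1}{9} \left(-34\right) \left(-1 + 17136\right)\right) + 4493 = \left(127 + \frac{1}{9} \left(-34\right) 17135\right) + 4493 = \left(127 - \frac{582590}{9}\right) + 4493 = - \frac{581447}{9} + 4493 = - \frac{541010}{9}$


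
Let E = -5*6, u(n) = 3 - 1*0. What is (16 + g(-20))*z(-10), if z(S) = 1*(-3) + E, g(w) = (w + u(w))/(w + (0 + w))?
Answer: -21681/40 ≈ -542.03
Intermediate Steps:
u(n) = 3 (u(n) = 3 + 0 = 3)
E = -30
g(w) = (3 + w)/(2*w) (g(w) = (w + 3)/(w + (0 + w)) = (3 + w)/(w + w) = (3 + w)/((2*w)) = (3 + w)*(1/(2*w)) = (3 + w)/(2*w))
z(S) = -33 (z(S) = 1*(-3) - 30 = -3 - 30 = -33)
(16 + g(-20))*z(-10) = (16 + (½)*(3 - 20)/(-20))*(-33) = (16 + (½)*(-1/20)*(-17))*(-33) = (16 + 17/40)*(-33) = (657/40)*(-33) = -21681/40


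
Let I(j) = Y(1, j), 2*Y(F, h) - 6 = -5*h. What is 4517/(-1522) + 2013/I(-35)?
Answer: 5309995/275482 ≈ 19.275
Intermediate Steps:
Y(F, h) = 3 - 5*h/2 (Y(F, h) = 3 + (-5*h)/2 = 3 - 5*h/2)
I(j) = 3 - 5*j/2
4517/(-1522) + 2013/I(-35) = 4517/(-1522) + 2013/(3 - 5/2*(-35)) = 4517*(-1/1522) + 2013/(3 + 175/2) = -4517/1522 + 2013/(181/2) = -4517/1522 + 2013*(2/181) = -4517/1522 + 4026/181 = 5309995/275482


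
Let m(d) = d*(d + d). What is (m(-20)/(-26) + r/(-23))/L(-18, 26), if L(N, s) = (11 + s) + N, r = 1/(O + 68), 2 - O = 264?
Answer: -1784787/1102114 ≈ -1.6194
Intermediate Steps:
O = -262 (O = 2 - 1*264 = 2 - 264 = -262)
m(d) = 2*d² (m(d) = d*(2*d) = 2*d²)
r = -1/194 (r = 1/(-262 + 68) = 1/(-194) = -1/194 ≈ -0.0051546)
L(N, s) = 11 + N + s
(m(-20)/(-26) + r/(-23))/L(-18, 26) = ((2*(-20)²)/(-26) - 1/194/(-23))/(11 - 18 + 26) = ((2*400)*(-1/26) - 1/194*(-1/23))/19 = (800*(-1/26) + 1/4462)*(1/19) = (-400/13 + 1/4462)*(1/19) = -1784787/58006*1/19 = -1784787/1102114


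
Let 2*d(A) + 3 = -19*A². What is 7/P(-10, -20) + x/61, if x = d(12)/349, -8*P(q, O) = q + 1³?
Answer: 2359717/383202 ≈ 6.1579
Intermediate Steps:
d(A) = -3/2 - 19*A²/2 (d(A) = -3/2 + (-19*A²)/2 = -3/2 - 19*A²/2)
P(q, O) = -⅛ - q/8 (P(q, O) = -(q + 1³)/8 = -(q + 1)/8 = -(1 + q)/8 = -⅛ - q/8)
x = -2739/698 (x = (-3/2 - 19/2*12²)/349 = (-3/2 - 19/2*144)*(1/349) = (-3/2 - 1368)*(1/349) = -2739/2*1/349 = -2739/698 ≈ -3.9241)
7/P(-10, -20) + x/61 = 7/(-⅛ - ⅛*(-10)) - 2739/698/61 = 7/(-⅛ + 5/4) - 2739/698*1/61 = 7/(9/8) - 2739/42578 = 7*(8/9) - 2739/42578 = 56/9 - 2739/42578 = 2359717/383202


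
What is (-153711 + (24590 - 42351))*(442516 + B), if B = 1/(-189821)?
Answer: -14403447315172720/189821 ≈ -7.5879e+10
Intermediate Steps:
B = -1/189821 ≈ -5.2681e-6
(-153711 + (24590 - 42351))*(442516 + B) = (-153711 + (24590 - 42351))*(442516 - 1/189821) = (-153711 - 17761)*(83998829635/189821) = -171472*83998829635/189821 = -14403447315172720/189821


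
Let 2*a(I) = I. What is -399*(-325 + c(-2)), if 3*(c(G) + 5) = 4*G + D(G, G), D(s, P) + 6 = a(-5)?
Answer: 267729/2 ≈ 1.3386e+5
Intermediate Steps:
a(I) = I/2
D(s, P) = -17/2 (D(s, P) = -6 + (½)*(-5) = -6 - 5/2 = -17/2)
c(G) = -47/6 + 4*G/3 (c(G) = -5 + (4*G - 17/2)/3 = -5 + (-17/2 + 4*G)/3 = -5 + (-17/6 + 4*G/3) = -47/6 + 4*G/3)
-399*(-325 + c(-2)) = -399*(-325 + (-47/6 + (4/3)*(-2))) = -399*(-325 + (-47/6 - 8/3)) = -399*(-325 - 21/2) = -399*(-671/2) = 267729/2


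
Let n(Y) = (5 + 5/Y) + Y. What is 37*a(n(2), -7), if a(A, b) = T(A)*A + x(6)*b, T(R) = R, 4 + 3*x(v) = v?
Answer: 37999/12 ≈ 3166.6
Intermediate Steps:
x(v) = -4/3 + v/3
n(Y) = 5 + Y + 5/Y
a(A, b) = A**2 + 2*b/3 (a(A, b) = A*A + (-4/3 + (1/3)*6)*b = A**2 + (-4/3 + 2)*b = A**2 + 2*b/3)
37*a(n(2), -7) = 37*((5 + 2 + 5/2)**2 + (2/3)*(-7)) = 37*((5 + 2 + 5*(1/2))**2 - 14/3) = 37*((5 + 2 + 5/2)**2 - 14/3) = 37*((19/2)**2 - 14/3) = 37*(361/4 - 14/3) = 37*(1027/12) = 37999/12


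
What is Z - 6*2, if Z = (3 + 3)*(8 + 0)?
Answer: 36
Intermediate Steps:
Z = 48 (Z = 6*8 = 48)
Z - 6*2 = 48 - 6*2 = 48 - 12 = 36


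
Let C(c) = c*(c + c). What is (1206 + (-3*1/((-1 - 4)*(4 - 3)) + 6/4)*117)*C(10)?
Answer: 290340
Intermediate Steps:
C(c) = 2*c² (C(c) = c*(2*c) = 2*c²)
(1206 + (-3*1/((-1 - 4)*(4 - 3)) + 6/4)*117)*C(10) = (1206 + (-3*1/((-1 - 4)*(4 - 3)) + 6/4)*117)*(2*10²) = (1206 + (-3/((-5*1)) + 6*(¼))*117)*(2*100) = (1206 + (-3/(-5) + 3/2)*117)*200 = (1206 + (-3*(-⅕) + 3/2)*117)*200 = (1206 + (⅗ + 3/2)*117)*200 = (1206 + (21/10)*117)*200 = (1206 + 2457/10)*200 = (14517/10)*200 = 290340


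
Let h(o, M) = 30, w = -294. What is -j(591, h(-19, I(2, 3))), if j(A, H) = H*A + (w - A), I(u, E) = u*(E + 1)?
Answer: -16845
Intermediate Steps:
I(u, E) = u*(1 + E)
j(A, H) = -294 - A + A*H (j(A, H) = H*A + (-294 - A) = A*H + (-294 - A) = -294 - A + A*H)
-j(591, h(-19, I(2, 3))) = -(-294 - 1*591 + 591*30) = -(-294 - 591 + 17730) = -1*16845 = -16845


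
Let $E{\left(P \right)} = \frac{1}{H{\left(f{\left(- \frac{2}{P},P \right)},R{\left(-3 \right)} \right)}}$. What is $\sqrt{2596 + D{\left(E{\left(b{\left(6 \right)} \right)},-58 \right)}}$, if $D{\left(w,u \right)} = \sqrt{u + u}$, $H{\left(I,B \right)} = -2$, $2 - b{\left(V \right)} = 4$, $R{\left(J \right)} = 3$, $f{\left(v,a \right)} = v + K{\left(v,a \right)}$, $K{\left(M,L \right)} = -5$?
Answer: $\sqrt{2596 + 2 i \sqrt{29}} \approx 50.951 + 0.1057 i$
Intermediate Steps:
$f{\left(v,a \right)} = -5 + v$ ($f{\left(v,a \right)} = v - 5 = -5 + v$)
$b{\left(V \right)} = -2$ ($b{\left(V \right)} = 2 - 4 = -2$)
$E{\left(P \right)} = - \frac{1}{2}$ ($E{\left(P \right)} = \frac{1}{-2} = - \frac{1}{2}$)
$D{\left(w,u \right)} = \sqrt{2} \sqrt{u}$ ($D{\left(w,u \right)} = \sqrt{2 u} = \sqrt{2} \sqrt{u}$)
$\sqrt{2596 + D{\left(E{\left(b{\left(6 \right)} \right)},-58 \right)}} = \sqrt{2596 + \sqrt{2} \sqrt{-58}} = \sqrt{2596 + \sqrt{2} i \sqrt{58}} = \sqrt{2596 + 2 i \sqrt{29}}$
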